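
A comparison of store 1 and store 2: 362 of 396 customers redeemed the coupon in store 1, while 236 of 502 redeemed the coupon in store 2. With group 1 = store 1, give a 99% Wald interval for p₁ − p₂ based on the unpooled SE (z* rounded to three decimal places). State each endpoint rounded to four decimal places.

(0.3761, 0.5119)

p̂₁ = 0.91414, p̂₂ = 0.47012, so the observed difference is 0.44402.
SE = √(0.000198199 + 0.000496229) = √0.000694428 = 0.026352.
For 99% confidence, z* = 2.576. Margin of error = 0.06788.
Interval: 0.44402 ± 0.06788 → (0.3761, 0.5119).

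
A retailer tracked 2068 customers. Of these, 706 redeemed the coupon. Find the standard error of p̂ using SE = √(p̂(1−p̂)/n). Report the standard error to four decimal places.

With x = 706 successes in n = 2068, p̂ = 0.34139.
p̂(1−p̂) = 0.224843.
SE = √(0.224843/2068) = √0.000108725 = 0.0104.

SE = 0.0104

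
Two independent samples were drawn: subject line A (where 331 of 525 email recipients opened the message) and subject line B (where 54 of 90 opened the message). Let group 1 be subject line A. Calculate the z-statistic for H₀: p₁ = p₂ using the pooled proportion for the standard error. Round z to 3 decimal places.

z = 0.552

p̂₁ = 331/525 = 0.63048, p̂₂ = 54/90 = 0.60000.
Pooling: p̂ = 385/615 = 0.62602.
SE = √[p̂(1−p̂)(1/n₁+1/n₂)] = √[0.62602·0.37398·(1/525+1/90)] ≈ 0.055202.
z = (p̂₁ − p̂₂)/SE = (0.63048 − 0.60000)/0.055202 = 0.03048/0.055202 = 0.552.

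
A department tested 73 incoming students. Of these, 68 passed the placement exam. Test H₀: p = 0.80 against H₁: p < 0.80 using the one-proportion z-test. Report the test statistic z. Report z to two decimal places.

z = 2.81

With x = 68 successes in n = 73, p̂ = 0.93151.
Null standard error: √(0.80·0.20/73) = √0.002191781 = 0.046816.
z = (0.93151 − 0.80)/0.046816 = 0.13151/0.046816 = 2.81.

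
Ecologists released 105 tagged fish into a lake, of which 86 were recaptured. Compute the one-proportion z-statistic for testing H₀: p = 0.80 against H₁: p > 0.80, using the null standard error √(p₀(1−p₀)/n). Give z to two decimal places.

Sample proportion p̂ = 86/105 = 0.81905.
SE₀ = √(0.80·0.20/105) = 0.039036.
z = (0.81905 − 0.80)/0.039036 = 0.01905/0.039036 = 0.49.

z = 0.49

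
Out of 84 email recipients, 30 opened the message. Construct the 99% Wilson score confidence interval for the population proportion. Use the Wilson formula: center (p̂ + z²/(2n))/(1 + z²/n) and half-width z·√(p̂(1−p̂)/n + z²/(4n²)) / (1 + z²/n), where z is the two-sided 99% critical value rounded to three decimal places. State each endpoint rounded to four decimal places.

(0.2375, 0.4977)

Here p̂ = 30/84 = 0.35714 and z = 2.576 (z² = 6.635776).
1 + z²/n = 1.078997.
Adjusted center: (0.35714 + z²/(2n))/1.078997 = 0.36760.
Radicand: p̂(1−p̂)/n + z²/(4n²) = 0.002733236 + 0.000235111 = 0.002968347.
Half-width = 2.576·√0.002968347/1.078997 = 0.13007.
Interval: 0.36760 ± 0.13007 → (0.2375, 0.4977).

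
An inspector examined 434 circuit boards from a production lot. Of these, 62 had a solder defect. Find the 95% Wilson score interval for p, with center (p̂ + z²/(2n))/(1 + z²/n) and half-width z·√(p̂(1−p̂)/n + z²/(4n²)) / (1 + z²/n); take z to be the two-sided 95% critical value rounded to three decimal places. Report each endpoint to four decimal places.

p̂ = 62/434 = 0.14286; z = 1.960, so z² = 3.841600.
1 + z²/n = 1.008852.
Center = (0.14286 + 0.004426)/1.008852 = 0.14599.
Radicand: p̂(1−p̂)/n + z²/(4n²) = 0.000282141 + 0.000005099 = 0.000287240.
Half-width = z·√(radicand)/denom = 1.960·0.016948/1.008852 = 0.03293.
So the interval runs from 0.1131 to 0.1789.

(0.1131, 0.1789)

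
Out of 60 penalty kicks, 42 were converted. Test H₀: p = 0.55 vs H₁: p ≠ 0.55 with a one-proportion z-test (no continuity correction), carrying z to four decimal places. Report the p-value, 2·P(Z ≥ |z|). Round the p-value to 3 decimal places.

The sample proportion is 42/60 = 0.70000.
Under H₀, SE = √(p₀(1−p₀)/n) = √(0.55·0.45/60) = √0.004125000 = 0.064226.
Test statistic (full precision, shown to 4 dp): z = (42/60 − 0.55)/SE₀ ≈ 2.3355.
From the standard normal, 2·P(Z ≥ |z|) = 0.020.

p-value = 0.020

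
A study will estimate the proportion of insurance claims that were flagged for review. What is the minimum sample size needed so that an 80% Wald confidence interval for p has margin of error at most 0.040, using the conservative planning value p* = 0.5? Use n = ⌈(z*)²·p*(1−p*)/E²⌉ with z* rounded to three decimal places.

n = 257

The 80% critical value is z* = 1.282.
p*(1−p*) = 0.50·0.50 = 0.2500.
Required n before rounding: 1.643524 × 0.2500 / 0.040² = 256.801.
Rounding up, n = 257.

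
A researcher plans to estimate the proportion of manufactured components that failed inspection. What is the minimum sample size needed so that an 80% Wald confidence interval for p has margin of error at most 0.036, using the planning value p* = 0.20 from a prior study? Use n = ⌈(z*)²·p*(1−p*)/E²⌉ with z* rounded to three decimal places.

n = 203

For 80% confidence, z* = 1.282.
p*(1−p*) = 0.20·0.80 = 0.1600.
Required n before rounding: 1.643524 × 0.1600 / 0.036² = 202.904.
Rounding up, n = 203.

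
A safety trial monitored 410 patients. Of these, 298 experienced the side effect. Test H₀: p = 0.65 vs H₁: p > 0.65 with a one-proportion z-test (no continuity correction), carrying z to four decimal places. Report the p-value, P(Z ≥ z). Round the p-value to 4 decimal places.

p-value = 0.0006

The sample proportion is 298/410 = 0.72683.
Under H₀, SE = √(p₀(1−p₀)/n) = √(0.65·0.35/410) = √0.000554878 = 0.023556.
Test statistic (full precision, shown to 4 dp): z = (298/410 − 0.65)/SE₀ ≈ 3.2616.
p-value = P(Z ≥ z) with z = 3.2616 → 0.0006.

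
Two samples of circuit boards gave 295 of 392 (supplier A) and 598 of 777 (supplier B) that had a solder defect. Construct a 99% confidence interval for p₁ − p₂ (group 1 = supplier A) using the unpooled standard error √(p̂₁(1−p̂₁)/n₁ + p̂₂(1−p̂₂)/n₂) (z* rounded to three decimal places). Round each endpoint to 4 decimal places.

(-0.0854, 0.0512)

p̂₁ = 295/392 = 0.75255, p̂₂ = 598/777 = 0.76963; p̂₁ − p̂₂ = -0.01708.
SE = √(0.000475046 + 0.000228187) = √0.000703233 = 0.026519.
For 99% confidence, z* = 2.576. Margin of error = 0.06831.
CI: -0.01708 ± 0.06831 = (-0.0854, 0.0512).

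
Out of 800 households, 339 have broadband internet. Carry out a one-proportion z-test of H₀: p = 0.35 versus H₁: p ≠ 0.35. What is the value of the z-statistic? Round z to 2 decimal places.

Sample proportion p̂ = 339/800 = 0.42375.
SE₀ = √(0.35·0.65/800) = 0.016863.
z = (0.42375 − 0.35)/0.016863 = 0.07375/0.016863 = 4.37.

z = 4.37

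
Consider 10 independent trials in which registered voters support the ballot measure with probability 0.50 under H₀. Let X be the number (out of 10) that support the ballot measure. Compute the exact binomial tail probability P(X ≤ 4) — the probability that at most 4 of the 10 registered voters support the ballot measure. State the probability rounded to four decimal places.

P = 0.3770

X ~ Binomial(n=10, p=0.50).
P(X ≤ 4) = Σ_{j=0}^{4} C(10,j)·0.50^j·0.50^{10−j}.
= 0.000977 + 0.009766 + 0.043945 + 0.117188 + 0.205078 = 0.3770.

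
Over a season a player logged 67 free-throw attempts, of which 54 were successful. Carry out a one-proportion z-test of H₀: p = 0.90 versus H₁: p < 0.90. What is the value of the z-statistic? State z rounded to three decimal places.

Sample proportion p̂ = 54/67 = 0.80597.
SE₀ = √(0.90·0.10/67) = 0.036651.
z = (p̂ − p₀)/SE = (0.80597 − 0.90)/0.036651 = -2.566.

z = -2.566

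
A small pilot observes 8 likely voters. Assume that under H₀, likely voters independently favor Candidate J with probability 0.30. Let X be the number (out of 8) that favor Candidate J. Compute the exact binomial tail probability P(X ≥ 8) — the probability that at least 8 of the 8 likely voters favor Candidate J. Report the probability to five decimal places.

X ~ Binomial(n=8, p=0.30).
P(X ≥ 8) = C(8,8)·0.30^8·0.70^0.
= 0.000066 = 0.00007.

P = 0.00007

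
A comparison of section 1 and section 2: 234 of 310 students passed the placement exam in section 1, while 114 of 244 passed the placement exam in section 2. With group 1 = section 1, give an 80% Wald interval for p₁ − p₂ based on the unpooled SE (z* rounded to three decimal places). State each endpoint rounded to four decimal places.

p̂₁ = 0.75484, p̂₂ = 0.46721, so the observed difference is 0.28763.
Unpooled SE = √(p̂₁(1−p̂₁)/n₁ + p̂₂(1−p̂₂)/n₂) = √(0.000596959 + 0.001020185) = 0.040214.
The 80% critical value is z* = 1.282. Margin of error = 0.05155.
Interval: 0.28763 ± 0.05155 → (0.2361, 0.3392).

(0.2361, 0.3392)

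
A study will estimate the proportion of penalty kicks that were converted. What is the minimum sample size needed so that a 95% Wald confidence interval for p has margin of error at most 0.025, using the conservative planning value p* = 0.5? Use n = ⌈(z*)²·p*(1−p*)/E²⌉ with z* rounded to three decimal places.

For 95% confidence, z* = 1.960.
p*(1−p*) = 0.2500.
(z*)²·p*(1−p*)/E² = 3.841600·0.2500/0.000625 = 1536.640.
Rounding up, n = 1537.

n = 1537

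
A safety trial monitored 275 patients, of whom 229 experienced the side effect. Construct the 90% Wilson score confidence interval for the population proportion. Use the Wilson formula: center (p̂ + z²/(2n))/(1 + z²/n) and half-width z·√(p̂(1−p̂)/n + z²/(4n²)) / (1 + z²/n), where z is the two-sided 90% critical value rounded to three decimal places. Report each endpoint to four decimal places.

(0.7925, 0.8665)

p̂ = 229/275 = 0.83273; z = 1.645, so z² = 2.706025.
Denominator 1 + z²/n = 1 + 2.706025/275 = 1.009840.
Adjusted center: (0.83273 + z²/(2n))/1.009840 = 0.82949.
Radicand: p̂(1−p̂)/n + z²/(4n²) = 0.000506518 + 0.000008946 = 0.000515464.
Half-width = 1.645·√0.000515464/1.009840 = 0.03698.
So the interval runs from 0.7925 to 0.8665.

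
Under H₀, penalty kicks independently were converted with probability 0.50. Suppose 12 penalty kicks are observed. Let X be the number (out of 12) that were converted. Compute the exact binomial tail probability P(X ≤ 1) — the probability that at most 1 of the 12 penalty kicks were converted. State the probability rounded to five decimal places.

X ~ Binomial(n=12, p=0.50).
P(X ≤ 1) = C(12,0)·0.50^0·0.50^12 + C(12,1)·0.50^1·0.50^11.
= 0.000244 + 0.002930 = 0.00317.

P = 0.00317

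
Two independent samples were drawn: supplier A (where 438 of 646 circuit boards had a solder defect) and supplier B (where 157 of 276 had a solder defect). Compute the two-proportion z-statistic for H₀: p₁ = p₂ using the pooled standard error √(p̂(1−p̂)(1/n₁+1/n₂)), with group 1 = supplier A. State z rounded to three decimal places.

Sample proportions: p̂₁ = 438/646 = 0.67802 and p̂₂ = 157/276 = 0.56884.
Pooling: p̂ = 595/922 = 0.64534.
Pooled SE = √[0.2288774·0.00517118] ≈ 0.034403.
z = (p̂₁ − p̂₂)/SE = (0.67802 − 0.56884)/0.034403 = 0.10918/0.034403 = 3.174.

z = 3.174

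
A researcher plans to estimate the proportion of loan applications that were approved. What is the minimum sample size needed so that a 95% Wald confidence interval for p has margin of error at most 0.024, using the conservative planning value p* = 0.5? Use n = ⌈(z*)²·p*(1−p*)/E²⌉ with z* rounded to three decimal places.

n = 1668

For 95% confidence, z* = 1.960.
p*(1−p*) = 0.2500.
(z*)²·p*(1−p*)/E² = 3.841600·0.2500/0.000576 = 1667.361.
⌈1667.361⌉ = 1668.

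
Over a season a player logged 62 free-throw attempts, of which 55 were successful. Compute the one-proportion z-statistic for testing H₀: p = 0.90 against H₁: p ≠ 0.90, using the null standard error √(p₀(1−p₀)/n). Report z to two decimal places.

z = -0.34

The sample proportion is 55/62 = 0.88710.
SE₀ = √(0.90·0.10/62) = 0.038100.
Test statistic: z = -0.01290/0.038100 = -0.34.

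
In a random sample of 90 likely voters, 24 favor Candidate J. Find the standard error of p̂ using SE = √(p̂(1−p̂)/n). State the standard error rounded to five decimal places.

p̂ = 24/90 = 0.26667.
p̂(1−p̂) = 0.26667·0.73333 = 0.195557.
SE = √(0.195557/90) = 0.04661.

SE = 0.04661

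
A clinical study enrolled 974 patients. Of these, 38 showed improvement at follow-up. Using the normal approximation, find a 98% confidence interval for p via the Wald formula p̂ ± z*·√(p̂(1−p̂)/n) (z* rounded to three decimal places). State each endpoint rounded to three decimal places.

The sample proportion is 38/974 = 0.03901.
SE(p̂) = √(0.03901·0.96099/974) = 0.006204.
z* = 2.326 at the 98% level.
Margin of error: 2.326 × 0.006204 = 0.01443.
CI: 0.03901 ± 0.01443 = (0.025, 0.053).

(0.025, 0.053)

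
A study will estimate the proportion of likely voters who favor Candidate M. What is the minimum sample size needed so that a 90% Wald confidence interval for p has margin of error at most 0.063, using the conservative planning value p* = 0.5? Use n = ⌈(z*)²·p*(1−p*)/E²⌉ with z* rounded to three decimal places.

The 90% critical value is z* = 1.645.
p*(1−p*) = 0.2500.
(z*)²·p*(1−p*)/E² = 2.706025·0.2500/0.003969 = 170.448.
Rounding up, n = 171.

n = 171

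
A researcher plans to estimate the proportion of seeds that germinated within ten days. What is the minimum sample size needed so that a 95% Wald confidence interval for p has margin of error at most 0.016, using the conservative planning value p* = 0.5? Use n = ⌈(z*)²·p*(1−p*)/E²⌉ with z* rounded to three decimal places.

For 95% confidence, z* = 1.960.
p*(1−p*) = 0.50·0.50 = 0.2500.
(z*)²·p*(1−p*)/E² = 3.841600·0.2500/0.000256 = 3751.562.
Rounding up, n = 3752.

n = 3752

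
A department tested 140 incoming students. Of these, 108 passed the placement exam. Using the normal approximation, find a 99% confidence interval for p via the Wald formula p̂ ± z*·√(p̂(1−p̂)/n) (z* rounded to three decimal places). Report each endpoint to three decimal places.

(0.680, 0.863)

Sample proportion p̂ = 108/140 = 0.77143.
SE = √(p̂(1−p̂)/n) = √(0.176327/140) = 0.035489.
For 99% confidence, z* = 2.576.
Margin = 2.576·0.035489 = 0.09142.
CI: 0.77143 ± 0.09142 = (0.680, 0.863).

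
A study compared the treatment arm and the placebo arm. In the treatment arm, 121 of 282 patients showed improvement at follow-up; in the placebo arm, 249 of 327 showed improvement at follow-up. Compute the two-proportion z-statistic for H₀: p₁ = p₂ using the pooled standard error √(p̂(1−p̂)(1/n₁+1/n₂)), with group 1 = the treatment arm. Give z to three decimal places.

z = -8.376

p̂₁ = 121/282 = 0.42908, p̂₂ = 249/327 = 0.76147.
Pooled p̂ = (121+249)/(282+327) = 370/609 = 0.60755.
SE = √[p̂(1−p̂)(1/n₁+1/n₂)] = √[0.60755·0.39245·(1/282+1/327)] ≈ 0.039682.
z = (p̂₁ − p̂₂)/SE = (0.42908 − 0.76147)/0.039682 = -0.33239/0.039682 = -8.376.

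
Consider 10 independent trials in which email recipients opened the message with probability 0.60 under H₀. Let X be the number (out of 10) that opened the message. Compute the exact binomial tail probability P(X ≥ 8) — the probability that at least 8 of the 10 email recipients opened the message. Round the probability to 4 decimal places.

P = 0.1673

X ~ Binomial(n=10, p=0.60).
P(X ≥ 8) = C(10,8)·0.60^8·0.40^2 + C(10,9)·0.60^9·0.40^1 + C(10,10)·0.60^10·0.40^0.
= 0.120932 + 0.040311 + 0.006047 = 0.1673.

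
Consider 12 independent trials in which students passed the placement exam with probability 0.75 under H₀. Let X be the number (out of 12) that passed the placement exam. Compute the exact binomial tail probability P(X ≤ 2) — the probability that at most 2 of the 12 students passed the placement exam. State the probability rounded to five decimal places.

P = 0.00004

X ~ Binomial(n=12, p=0.75).
P(X ≤ 2) = C(12,0)·0.75^0·0.25^12 + C(12,1)·0.75^1·0.25^11 + C(12,2)·0.75^2·0.25^10.
= 0.000000 + 0.000002 + 0.000035 = 0.00004.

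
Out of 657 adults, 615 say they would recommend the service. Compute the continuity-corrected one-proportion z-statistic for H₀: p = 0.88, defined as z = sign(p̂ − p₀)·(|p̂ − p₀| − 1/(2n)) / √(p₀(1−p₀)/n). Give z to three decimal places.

p̂ = 615/657 = 0.93607. p̂ − p₀ = 0.056073.
Continuity correction 1/(2n) = 1/1314 = 0.000761.
Corrected numerator: |0.056073| − 0.000761 = 0.055312.
Under H₀, SE = √(p₀(1−p₀)/n) = √(0.88·0.12/657) = √0.000160731 = 0.012678.
z = +0.055312/0.012678 = 4.363.

z = 4.363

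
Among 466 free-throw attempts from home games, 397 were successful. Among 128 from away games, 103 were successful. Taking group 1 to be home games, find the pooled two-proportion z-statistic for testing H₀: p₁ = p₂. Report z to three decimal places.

z = 1.297

p̂₁ = 397/466 = 0.85193, p̂₂ = 103/128 = 0.80469.
Pooled p̂ = (397+103)/(466+128) = 500/594 = 0.84175.
SE = √[p̂(1−p̂)(1/n₁+1/n₂)] = √[0.84175·0.15825·(1/466+1/128)] ≈ 0.036421.
z = 0.04724/0.036421 = 1.297.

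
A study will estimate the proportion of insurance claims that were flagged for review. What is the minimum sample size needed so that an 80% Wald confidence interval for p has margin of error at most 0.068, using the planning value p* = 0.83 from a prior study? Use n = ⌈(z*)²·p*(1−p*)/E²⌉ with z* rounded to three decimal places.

z* = 1.282 at the 80% level.
p*(1−p*) = 0.1411.
Required n before rounding: 1.643524 × 0.1411 / 0.068² = 50.152.
Rounding up, n = 51.

n = 51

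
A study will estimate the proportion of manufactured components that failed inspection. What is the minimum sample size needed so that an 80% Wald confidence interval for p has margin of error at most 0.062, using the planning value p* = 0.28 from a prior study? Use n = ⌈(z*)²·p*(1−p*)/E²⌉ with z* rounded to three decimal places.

z* = 1.282 at the 80% level.
p*(1−p*) = 0.2016.
(z*)²·p*(1−p*)/E² = 1.643524·0.2016/0.003844 = 86.195.
⌈86.195⌉ = 87.

n = 87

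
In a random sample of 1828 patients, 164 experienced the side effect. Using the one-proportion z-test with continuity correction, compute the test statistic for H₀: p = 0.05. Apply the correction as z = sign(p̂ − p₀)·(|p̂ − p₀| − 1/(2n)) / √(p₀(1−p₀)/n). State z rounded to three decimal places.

z = 7.737

With x = 164 successes in n = 1828, p̂ = 0.08972. p̂ − p₀ = 0.039716.
1/(2n) = 0.000274.
Corrected numerator: |0.039716| − 0.000274 = 0.039442.
Under H₀, SE = √(p₀(1−p₀)/n) = √(0.05·0.95/1828) = √0.000025985 = 0.005098.
z = +0.039442/0.005098 = 7.737.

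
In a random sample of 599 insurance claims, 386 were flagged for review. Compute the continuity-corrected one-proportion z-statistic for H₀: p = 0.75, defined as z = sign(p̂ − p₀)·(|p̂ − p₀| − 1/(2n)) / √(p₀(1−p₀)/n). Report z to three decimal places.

With x = 386 successes in n = 599, p̂ = 0.64441. p̂ − p₀ = -0.105593.
Continuity correction 1/(2n) = 1/1198 = 0.000835.
Corrected numerator: |-0.105593| − 0.000835 = 0.104758.
Under H₀, SE = √(p₀(1−p₀)/n) = √(0.75·0.25/599) = √0.000313022 = 0.017692.
z = −0.104758/0.017692 = -5.921.

z = -5.921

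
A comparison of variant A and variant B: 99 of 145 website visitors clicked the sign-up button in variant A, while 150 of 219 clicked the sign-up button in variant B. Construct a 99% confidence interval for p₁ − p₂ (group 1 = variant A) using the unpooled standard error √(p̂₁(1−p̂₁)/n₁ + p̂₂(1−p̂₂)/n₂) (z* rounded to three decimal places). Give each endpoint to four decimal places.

p̂₁ = 0.68276, p̂₂ = 0.68493, so the observed difference is -0.00217.
SE = √(0.001493788 + 0.000985390) = √0.002479178 = 0.049791.
For 99% confidence, z* = 2.576. Margin of error = 0.12826.
CI: -0.00217 ± 0.12826 = (-0.1304, 0.1261).

(-0.1304, 0.1261)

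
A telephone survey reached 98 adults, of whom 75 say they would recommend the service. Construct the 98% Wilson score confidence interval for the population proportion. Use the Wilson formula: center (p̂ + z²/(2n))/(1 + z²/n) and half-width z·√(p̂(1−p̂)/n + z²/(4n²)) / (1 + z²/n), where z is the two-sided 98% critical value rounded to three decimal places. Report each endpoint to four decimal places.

(0.6535, 0.8494)

p̂ = 75/98 = 0.76531; z = 2.326, so z² = 5.410276.
1 + z²/n = 1.055207.
Center = (0.76531 + 0.027603)/1.055207 = 0.75143.
Radicand: p̂(1−p̂)/n + z²/(4n²) = 0.001832782 + 0.000140834 = 0.001973616.
Half-width = 2.326·√0.001973616/1.055207 = 0.09793.
Interval: 0.75143 ± 0.09793 → (0.6535, 0.8494).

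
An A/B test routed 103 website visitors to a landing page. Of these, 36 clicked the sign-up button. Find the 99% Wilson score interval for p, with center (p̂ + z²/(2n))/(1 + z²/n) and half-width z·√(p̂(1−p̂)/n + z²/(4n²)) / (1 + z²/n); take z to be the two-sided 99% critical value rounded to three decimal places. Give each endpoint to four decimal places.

p̂ = 36/103 = 0.34951; z = 2.576, so z² = 6.635776.
1 + z²/n = 1.064425.
Adjusted center: (0.34951 + z²/(2n))/1.064425 = 0.35862.
Radicand: p̂(1−p̂)/n + z²/(4n²) = 0.002207322 + 0.000156371 = 0.002363693.
Half-width = z·√(radicand)/denom = 2.576·0.048618/1.064425 = 0.11766.
CI: 0.35862 ± 0.11766 = (0.2410, 0.4763).

(0.2410, 0.4763)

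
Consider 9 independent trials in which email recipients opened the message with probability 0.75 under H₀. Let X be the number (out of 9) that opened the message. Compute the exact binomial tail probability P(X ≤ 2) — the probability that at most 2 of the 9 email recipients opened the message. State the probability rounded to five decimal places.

X is binomial with n = 9 and p = 0.75.
P(X ≤ 2) = C(9,0)·0.75^0·0.25^9 + C(9,1)·0.75^1·0.25^8 + C(9,2)·0.75^2·0.25^7.
= 0.000004 + 0.000103 + 0.001236 = 0.00134.

P = 0.00134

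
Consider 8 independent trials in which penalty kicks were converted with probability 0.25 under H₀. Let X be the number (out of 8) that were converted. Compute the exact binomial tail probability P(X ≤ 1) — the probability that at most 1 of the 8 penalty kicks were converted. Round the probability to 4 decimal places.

P = 0.3671

X ~ Binomial(n=8, p=0.25).
P(X ≤ 1) = C(8,0)·0.25^0·0.75^8 + C(8,1)·0.25^1·0.75^7.
= 0.100113 + 0.266968 = 0.3671.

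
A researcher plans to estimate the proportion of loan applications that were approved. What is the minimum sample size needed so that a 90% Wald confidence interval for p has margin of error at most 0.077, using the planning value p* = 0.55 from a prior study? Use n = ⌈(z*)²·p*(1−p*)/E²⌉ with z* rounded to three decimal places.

z* = 1.645 at the 90% level.
p*(1−p*) = 0.2475.
Required n before rounding: 2.706025 × 0.2475 / 0.077² = 112.960.
⌈112.960⌉ = 113.

n = 113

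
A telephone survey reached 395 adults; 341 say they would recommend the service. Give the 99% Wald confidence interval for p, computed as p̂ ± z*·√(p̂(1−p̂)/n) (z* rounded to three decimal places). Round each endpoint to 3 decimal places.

(0.819, 0.908)

With x = 341 successes in n = 395, p̂ = 0.86329.
Standard error of p̂: √(0.118020/395) = √0.000298784 = 0.017285.
The 99% critical value is z* = 2.576.
Margin of error: 2.576 × 0.017285 = 0.04453.
So the interval runs from 0.819 to 0.908.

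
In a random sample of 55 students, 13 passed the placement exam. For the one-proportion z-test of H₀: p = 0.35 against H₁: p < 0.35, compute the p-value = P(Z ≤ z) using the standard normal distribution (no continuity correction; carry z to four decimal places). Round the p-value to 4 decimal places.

p-value = 0.0386

Sample proportion p̂ = 13/55 = 0.23636.
Null standard error: √(0.35·0.65/55) = √0.004136364 = 0.064315.
z = (p̂ − p₀)/SE = (13/55 − 0.35)/0.064315 ≈ -1.7669.
From the standard normal, P(Z ≤ z) = 0.0386.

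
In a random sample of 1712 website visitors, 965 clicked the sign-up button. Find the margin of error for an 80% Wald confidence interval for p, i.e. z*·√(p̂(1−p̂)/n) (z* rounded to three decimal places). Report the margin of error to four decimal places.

Sample proportion p̂ = 965/1712 = 0.56367.
SE(p̂) = √(0.56367·0.43633/1712) = 0.011986.
The 80% critical value is z* = 1.282.
Margin of error = z*·SE = 1.282 × 0.011986 = 0.0154.

ME = 0.0154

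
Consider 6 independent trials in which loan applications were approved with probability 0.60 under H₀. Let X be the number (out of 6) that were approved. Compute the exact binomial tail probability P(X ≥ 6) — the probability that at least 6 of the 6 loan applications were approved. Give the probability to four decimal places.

X is binomial with n = 6 and p = 0.60.
P(X ≥ 6) = C(6,6)·0.60^6·0.40^0.
= 0.046656 = 0.0467.

P = 0.0467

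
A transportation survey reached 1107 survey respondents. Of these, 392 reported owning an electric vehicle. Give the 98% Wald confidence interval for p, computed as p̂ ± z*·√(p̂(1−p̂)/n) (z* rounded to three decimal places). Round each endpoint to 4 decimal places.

(0.3207, 0.3875)

Sample proportion p̂ = 392/1107 = 0.35411.
SE = √(p̂(1−p̂)/n) = √(0.228716/1107) = 0.014374.
z* = 2.326 at the 98% level.
Margin = 2.326·0.014374 = 0.03343.
CI: 0.35411 ± 0.03343 = (0.3207, 0.3875).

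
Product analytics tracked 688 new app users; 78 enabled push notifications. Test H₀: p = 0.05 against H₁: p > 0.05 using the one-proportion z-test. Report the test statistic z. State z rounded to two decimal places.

With x = 78 successes in n = 688, p̂ = 0.11337.
Under H₀, SE = √(p₀(1−p₀)/n) = √(0.05·0.95/688) = √0.000069041 = 0.008309.
z = (0.11337 − 0.05)/0.008309 = 0.06337/0.008309 = 7.63.

z = 7.63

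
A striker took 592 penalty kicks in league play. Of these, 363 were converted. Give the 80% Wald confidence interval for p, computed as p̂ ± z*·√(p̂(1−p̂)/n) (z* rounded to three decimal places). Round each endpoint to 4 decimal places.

(0.5875, 0.6388)

With x = 363 successes in n = 592, p̂ = 0.61318.
SE(p̂) = √(0.61318·0.38682/592) = 0.020017.
The 80% critical value is z* = 1.282.
Margin = 1.282·0.020017 = 0.02566.
So the interval runs from 0.5875 to 0.6388.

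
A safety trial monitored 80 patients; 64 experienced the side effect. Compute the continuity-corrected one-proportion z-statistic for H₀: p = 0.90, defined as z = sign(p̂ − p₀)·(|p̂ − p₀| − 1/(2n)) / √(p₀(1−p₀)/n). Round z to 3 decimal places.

z = -2.795

With x = 64 successes in n = 80, p̂ = 0.80000. p̂ − p₀ = -0.100000.
Continuity correction 1/(2n) = 1/160 = 0.006250.
Corrected numerator: |-0.100000| − 0.006250 = 0.093750.
SE₀ = √(0.90·0.10/80) = 0.033541.
z = −0.093750/0.033541 = -2.795.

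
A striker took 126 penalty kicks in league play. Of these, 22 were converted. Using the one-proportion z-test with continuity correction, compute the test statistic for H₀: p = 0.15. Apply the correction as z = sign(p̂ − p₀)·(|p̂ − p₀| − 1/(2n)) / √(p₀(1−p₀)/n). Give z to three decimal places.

z = 0.649

With x = 22 successes in n = 126, p̂ = 0.17460. p̂ − p₀ = 0.024603.
1/(2n) = 0.003968.
Corrected numerator: |0.024603| − 0.003968 = 0.020635.
Null standard error: √(0.15·0.85/126) = √0.001011905 = 0.031810.
z = (+)0.020635/0.031810 = 0.649.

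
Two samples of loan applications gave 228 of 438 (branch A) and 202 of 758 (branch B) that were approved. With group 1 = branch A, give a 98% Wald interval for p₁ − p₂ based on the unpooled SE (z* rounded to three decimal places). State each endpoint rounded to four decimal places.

(0.1871, 0.3210)

p̂₁ = 228/438 = 0.52055, p̂₂ = 202/758 = 0.26649; p̂₁ − p̂₂ = 0.25406.
Unpooled SE = √(p̂₁(1−p̂₁)/n₁ + p̂₂(1−p̂₂)/n₂) = √(0.000569812 + 0.000257881) = 0.028770.
z* = 2.326 at the 98% level. Margin = 2.326·0.028770 = 0.06692.
Interval: 0.25406 ± 0.06692 → (0.1871, 0.3210).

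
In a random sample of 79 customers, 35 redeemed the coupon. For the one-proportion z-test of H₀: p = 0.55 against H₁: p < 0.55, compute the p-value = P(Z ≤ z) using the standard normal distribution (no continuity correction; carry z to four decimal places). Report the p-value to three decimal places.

p̂ = 35/79 = 0.44304.
Under H₀, SE = √(p₀(1−p₀)/n) = √(0.55·0.45/79) = √0.003132911 = 0.055972.
z = (p̂ − p₀)/SE = (35/79 − 0.55)/0.055972 ≈ -1.9110.
From the standard normal, P(Z ≤ z) = 0.028.

p-value = 0.028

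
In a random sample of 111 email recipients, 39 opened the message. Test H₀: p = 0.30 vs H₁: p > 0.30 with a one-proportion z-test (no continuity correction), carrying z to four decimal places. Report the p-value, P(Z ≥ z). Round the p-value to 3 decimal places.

The sample proportion is 39/111 = 0.35135.
Under H₀, SE = √(p₀(1−p₀)/n) = √(0.30·0.70/111) = √0.001891892 = 0.043496.
Test statistic (full precision, shown to 4 dp): z = (39/111 − 0.30)/SE₀ ≈ 1.1806.
p-value = P(Z ≥ z) with z = 1.1806 → 0.119.

p-value = 0.119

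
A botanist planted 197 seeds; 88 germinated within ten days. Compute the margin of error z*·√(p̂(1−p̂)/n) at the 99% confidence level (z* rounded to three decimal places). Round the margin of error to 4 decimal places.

p̂ = 88/197 = 0.44670.
Standard error of p̂: √(0.247159/197) = √0.001254615 = 0.035421.
The 99% critical value is z* = 2.576.
So ME = 0.0912.

ME = 0.0912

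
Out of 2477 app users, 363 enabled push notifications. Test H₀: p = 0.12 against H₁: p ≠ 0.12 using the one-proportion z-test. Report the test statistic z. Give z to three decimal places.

With x = 363 successes in n = 2477, p̂ = 0.14655.
Null standard error: √(0.12·0.88/2477) = √0.000042632 = 0.006529.
Test statistic: z = 0.02655/0.006529 = 4.066.

z = 4.066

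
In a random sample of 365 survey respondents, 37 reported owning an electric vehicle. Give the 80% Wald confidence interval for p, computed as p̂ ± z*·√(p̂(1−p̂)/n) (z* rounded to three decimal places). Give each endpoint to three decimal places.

With x = 37 successes in n = 365, p̂ = 0.10137.
SE(p̂) = √(0.10137·0.89863/365) = 0.015798.
For 80% confidence, z* = 1.282.
Margin = 1.282·0.015798 = 0.02025.
Interval: 0.10137 ± 0.02025 → (0.081, 0.122).

(0.081, 0.122)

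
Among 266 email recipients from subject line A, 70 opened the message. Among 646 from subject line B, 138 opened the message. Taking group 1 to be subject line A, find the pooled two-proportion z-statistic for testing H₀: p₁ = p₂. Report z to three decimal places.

p̂₁ = 70/266 = 0.26316, p̂₂ = 138/646 = 0.21362.
Pooling: p̂ = 208/912 = 0.22807.
Pooled SE = √[0.1760542·0.00530739] ≈ 0.030568.
z = (p̂₁ − p̂₂)/SE = (0.26316 − 0.21362)/0.030568 = 0.04954/0.030568 = 1.621.

z = 1.621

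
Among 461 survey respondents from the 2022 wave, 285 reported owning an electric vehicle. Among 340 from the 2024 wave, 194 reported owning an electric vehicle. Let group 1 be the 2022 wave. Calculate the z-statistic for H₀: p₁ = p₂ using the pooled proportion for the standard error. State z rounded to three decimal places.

p̂₁ = 285/461 = 0.61822, p̂₂ = 194/340 = 0.57059.
Pooling: p̂ = 479/801 = 0.59800.
SE = √[p̂(1−p̂)(1/n₁+1/n₂)] = √[0.59800·0.40200·(1/461+1/340)] ≈ 0.035050.
z = (p̂₁ − p̂₂)/SE = (0.61822 − 0.57059)/0.035050 = 0.04763/0.035050 = 1.359.

z = 1.359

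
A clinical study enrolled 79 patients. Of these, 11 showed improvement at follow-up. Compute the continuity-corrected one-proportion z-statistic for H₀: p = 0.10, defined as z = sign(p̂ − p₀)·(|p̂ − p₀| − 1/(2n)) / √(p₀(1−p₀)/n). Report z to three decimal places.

z = 0.975

With x = 11 successes in n = 79, p̂ = 0.13924. p̂ − p₀ = 0.039241.
1/(2n) = 0.006329.
Corrected numerator: |0.039241| − 0.006329 = 0.032912.
Under H₀, SE = √(p₀(1−p₀)/n) = √(0.10·0.90/79) = √0.001139241 = 0.033753.
z = +0.032912/0.033753 = 0.975.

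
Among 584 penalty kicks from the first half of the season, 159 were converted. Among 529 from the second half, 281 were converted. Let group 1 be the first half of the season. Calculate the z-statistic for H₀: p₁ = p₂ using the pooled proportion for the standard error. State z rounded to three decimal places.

p̂₁ = 159/584 = 0.27226, p̂₂ = 281/529 = 0.53119.
Pooled p̂ = (159+281)/(584+529) = 440/1113 = 0.39533.
SE = √[p̂(1−p̂)(1/n₁+1/n₂)] = √[0.39533·0.60467·(1/584+1/529)] ≈ 0.029346.
z = -0.25893/0.029346 = -8.823.

z = -8.823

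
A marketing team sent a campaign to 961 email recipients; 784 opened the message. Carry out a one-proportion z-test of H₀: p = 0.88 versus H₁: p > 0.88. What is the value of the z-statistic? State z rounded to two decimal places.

z = -6.12

p̂ = 784/961 = 0.81582.
Under H₀, SE = √(p₀(1−p₀)/n) = √(0.88·0.12/961) = √0.000109886 = 0.010483.
z = (p̂ − p₀)/SE = (0.81582 − 0.88)/0.010483 = -6.12.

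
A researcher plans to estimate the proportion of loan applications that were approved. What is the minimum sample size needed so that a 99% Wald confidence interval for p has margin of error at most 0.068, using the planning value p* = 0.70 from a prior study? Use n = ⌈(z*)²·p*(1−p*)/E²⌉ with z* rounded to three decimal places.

z* = 2.576 at the 99% level.
p*(1−p*) = 0.70·0.30 = 0.2100.
(z*)²·p*(1−p*)/E² = 6.635776·0.2100/0.004624 = 301.365.
⌈301.365⌉ = 302.

n = 302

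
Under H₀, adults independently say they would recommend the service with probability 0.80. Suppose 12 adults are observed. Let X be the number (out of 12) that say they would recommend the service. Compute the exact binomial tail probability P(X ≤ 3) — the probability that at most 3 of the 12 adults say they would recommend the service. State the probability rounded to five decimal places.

X is binomial with n = 12 and p = 0.80.
P(X ≤ 3) = C(12,0)·0.80^0·0.20^12 + C(12,1)·0.80^1·0.20^11 + C(12,2)·0.80^2·0.20^10 + C(12,3)·0.80^3·0.20^9.
= 0.000000 + 0.000000 + 0.000004 + 0.000058 = 0.00006.

P = 0.00006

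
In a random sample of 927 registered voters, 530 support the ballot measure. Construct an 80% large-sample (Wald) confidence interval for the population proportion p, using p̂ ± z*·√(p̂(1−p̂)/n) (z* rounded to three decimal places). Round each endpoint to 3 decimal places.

(0.551, 0.593)

Sample proportion p̂ = 530/927 = 0.57174.
Standard error of p̂: √(0.244854/927) = √0.000264136 = 0.016252.
For 80% confidence, z* = 1.282.
Margin of error: 1.282 × 0.016252 = 0.02084.
Interval: 0.57174 ± 0.02084 → (0.551, 0.593).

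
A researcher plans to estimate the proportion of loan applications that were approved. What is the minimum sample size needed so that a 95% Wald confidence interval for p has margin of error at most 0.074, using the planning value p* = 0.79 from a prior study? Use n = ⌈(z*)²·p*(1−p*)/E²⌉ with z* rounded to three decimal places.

z* = 1.960 at the 95% level.
p*(1−p*) = 0.1659.
Required n before rounding: 3.841600 × 0.1659 / 0.074² = 116.384.
⌈116.384⌉ = 117.

n = 117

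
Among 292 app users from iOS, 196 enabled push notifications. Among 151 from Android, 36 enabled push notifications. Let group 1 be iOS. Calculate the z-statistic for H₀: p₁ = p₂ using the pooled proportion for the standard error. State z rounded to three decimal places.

z = 8.646

p̂₁ = 196/292 = 0.67123, p̂₂ = 36/151 = 0.23841.
Pooled p̂ = (196+36)/(292+151) = 232/443 = 0.52370.
SE = √[p̂(1−p̂)(1/n₁+1/n₂)] = √[0.52370·0.47630·(1/292+1/151)] ≈ 0.050061.
z = 0.43282/0.050061 = 8.646.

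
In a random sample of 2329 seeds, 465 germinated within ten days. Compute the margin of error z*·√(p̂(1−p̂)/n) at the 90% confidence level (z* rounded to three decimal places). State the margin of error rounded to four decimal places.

Sample proportion p̂ = 465/2329 = 0.19966.
SE(p̂) = √(0.19966·0.80034/2329) = 0.008283.
For 90% confidence, z* = 1.645.
ME = 1.645·0.008283 = 0.0136.

ME = 0.0136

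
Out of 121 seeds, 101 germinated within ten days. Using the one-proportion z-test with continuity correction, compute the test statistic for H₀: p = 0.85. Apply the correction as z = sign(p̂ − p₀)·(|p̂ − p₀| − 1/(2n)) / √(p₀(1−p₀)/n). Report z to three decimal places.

Sample proportion p̂ = 101/121 = 0.83471. p̂ − p₀ = -0.015289.
Continuity correction 1/(2n) = 1/242 = 0.004132.
Corrected numerator: |-0.015289| − 0.004132 = 0.011157.
Null standard error: √(0.85·0.15/121) = √0.001053719 = 0.032461.
z = −0.011157/0.032461 = -0.344.

z = -0.344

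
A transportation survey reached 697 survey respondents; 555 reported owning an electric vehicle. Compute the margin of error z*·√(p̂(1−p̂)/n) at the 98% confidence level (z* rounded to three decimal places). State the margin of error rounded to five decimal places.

The sample proportion is 555/697 = 0.79627.
SE(p̂) = √(0.79627·0.20373/697) = 0.015256.
z* = 2.326 at the 98% level.
ME = 2.326·0.015256 = 0.03549.

ME = 0.03549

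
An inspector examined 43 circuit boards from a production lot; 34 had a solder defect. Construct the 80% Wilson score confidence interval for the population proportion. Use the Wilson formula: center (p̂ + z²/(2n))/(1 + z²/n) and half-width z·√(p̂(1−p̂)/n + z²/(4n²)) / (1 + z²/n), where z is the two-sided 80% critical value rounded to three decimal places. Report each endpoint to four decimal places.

p̂ = 34/43 = 0.79070; z = 1.282, so z² = 1.643524.
Denominator 1 + z²/n = 1 + 1.643524/43 = 1.038221.
Adjusted center: (0.79070 + z²/(2n))/1.038221 = 0.78000.
Radicand: p̂(1−p̂)/n + z²/(4n²) = 0.003848718 + 0.000222218 = 0.004070936.
Half-width = z·√(radicand)/denom = 1.282·0.063804/1.038221 = 0.07879.
Interval: 0.78000 ± 0.07879 → (0.7012, 0.8588).

(0.7012, 0.8588)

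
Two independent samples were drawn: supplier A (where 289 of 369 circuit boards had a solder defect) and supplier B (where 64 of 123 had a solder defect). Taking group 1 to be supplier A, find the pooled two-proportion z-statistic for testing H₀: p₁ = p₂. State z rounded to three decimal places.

z = 5.608

Sample proportions: p̂₁ = 289/369 = 0.78320 and p̂₂ = 64/123 = 0.52033.
Pooled p̂ = (289+64)/(369+123) = 353/492 = 0.71748.
SE = √[p̂(1−p̂)(1/n₁+1/n₂)] = √[0.71748·0.28252·(1/369+1/123)] ≈ 0.046876.
z = 0.26287/0.046876 = 5.608.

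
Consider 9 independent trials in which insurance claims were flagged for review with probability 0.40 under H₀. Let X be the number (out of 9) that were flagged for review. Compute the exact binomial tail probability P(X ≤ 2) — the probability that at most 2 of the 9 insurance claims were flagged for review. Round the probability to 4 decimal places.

X ~ Binomial(n=9, p=0.40).
P(X ≤ 2) = C(9,0)·0.40^0·0.60^9 + C(9,1)·0.40^1·0.60^8 + C(9,2)·0.40^2·0.60^7.
= 0.010078 + 0.060466 + 0.161243 = 0.2318.

P = 0.2318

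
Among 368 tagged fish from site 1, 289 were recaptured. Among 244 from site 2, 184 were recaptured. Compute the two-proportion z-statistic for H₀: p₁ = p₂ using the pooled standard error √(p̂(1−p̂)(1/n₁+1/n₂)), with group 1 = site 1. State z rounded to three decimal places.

p̂₁ = 289/368 = 0.78533, p̂₂ = 184/244 = 0.75410.
Pooled p̂ = (289+184)/(368+244) = 473/612 = 0.77288.
Pooled SE = √[0.1755388·0.00681575] ≈ 0.034589.
z = (p̂₁ − p̂₂)/SE = (0.78533 − 0.75410)/0.034589 = 0.03123/0.034589 = 0.903.

z = 0.903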